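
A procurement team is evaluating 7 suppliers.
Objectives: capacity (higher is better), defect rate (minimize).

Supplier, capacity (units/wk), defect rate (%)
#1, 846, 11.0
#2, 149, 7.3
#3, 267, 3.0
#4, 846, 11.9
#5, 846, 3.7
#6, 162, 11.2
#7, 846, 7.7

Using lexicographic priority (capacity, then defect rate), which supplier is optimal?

#5

First maximize capacity: best is 846, kept {#1, #4, #5, #7}.
Then minimize defect rate: best is 3.7, kept {#5}.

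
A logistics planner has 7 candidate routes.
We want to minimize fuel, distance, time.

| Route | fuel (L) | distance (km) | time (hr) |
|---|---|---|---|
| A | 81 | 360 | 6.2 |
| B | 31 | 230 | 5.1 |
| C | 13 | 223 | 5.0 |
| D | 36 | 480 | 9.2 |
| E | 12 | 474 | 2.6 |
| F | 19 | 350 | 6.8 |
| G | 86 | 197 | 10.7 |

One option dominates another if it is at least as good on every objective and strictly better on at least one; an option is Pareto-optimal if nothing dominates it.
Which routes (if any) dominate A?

B, C

B: fuel 31≤81, distance 230≤360, time 5.1≤6.2 — dominates A.
C: fuel 13≤81, distance 223≤360, time 5.0≤6.2 — dominates A.
Others (D, E, F, G) are each worse than A on at least one objective.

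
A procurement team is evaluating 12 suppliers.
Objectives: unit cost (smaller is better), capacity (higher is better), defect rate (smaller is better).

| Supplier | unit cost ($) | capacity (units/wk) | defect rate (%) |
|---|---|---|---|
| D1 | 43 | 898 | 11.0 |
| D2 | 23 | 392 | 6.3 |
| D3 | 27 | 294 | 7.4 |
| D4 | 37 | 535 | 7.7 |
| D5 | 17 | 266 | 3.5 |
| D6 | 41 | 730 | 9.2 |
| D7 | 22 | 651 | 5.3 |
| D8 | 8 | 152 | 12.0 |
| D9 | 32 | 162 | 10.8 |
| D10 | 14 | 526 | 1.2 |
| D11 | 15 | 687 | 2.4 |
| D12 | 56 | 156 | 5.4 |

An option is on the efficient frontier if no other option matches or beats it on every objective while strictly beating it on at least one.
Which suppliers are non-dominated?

D1, D6, D8, D10, D11

D1: not dominated (best capacity).
D2: dominated by D7 (unit cost 22≤23, capacity 651≥392, defect rate 5.3≤6.3).
D3: dominated by D2 (unit cost 23≤27, capacity 392≥294, defect rate 6.3≤7.4).
D4: dominated by D7 (unit cost 22≤37, capacity 651≥535, defect rate 5.3≤7.7).
D5: dominated by D10 (unit cost 14≤17, capacity 526≥266, defect rate 1.2≤3.5).
D6: not dominated.
D7: dominated by D11 (unit cost 15≤22, capacity 687≥651, defect rate 2.4≤5.3).
D8: not dominated (best unit cost).
D9: dominated by D2 (unit cost 23≤32, capacity 392≥162, defect rate 6.3≤10.8).
D10: not dominated (best defect rate).
D11: not dominated.
D12: dominated by D5 (unit cost 17≤56, capacity 266≥156, defect rate 3.5≤5.4).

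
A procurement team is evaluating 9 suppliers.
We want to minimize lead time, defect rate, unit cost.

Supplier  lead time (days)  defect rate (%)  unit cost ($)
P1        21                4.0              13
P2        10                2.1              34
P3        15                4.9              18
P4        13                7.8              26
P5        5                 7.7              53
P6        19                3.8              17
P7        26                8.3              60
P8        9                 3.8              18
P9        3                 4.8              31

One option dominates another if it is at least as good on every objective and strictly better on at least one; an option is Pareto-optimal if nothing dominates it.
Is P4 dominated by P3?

No

P3 vs P4: P3 is worse on lead time (15 vs 13), so it does not dominate P4.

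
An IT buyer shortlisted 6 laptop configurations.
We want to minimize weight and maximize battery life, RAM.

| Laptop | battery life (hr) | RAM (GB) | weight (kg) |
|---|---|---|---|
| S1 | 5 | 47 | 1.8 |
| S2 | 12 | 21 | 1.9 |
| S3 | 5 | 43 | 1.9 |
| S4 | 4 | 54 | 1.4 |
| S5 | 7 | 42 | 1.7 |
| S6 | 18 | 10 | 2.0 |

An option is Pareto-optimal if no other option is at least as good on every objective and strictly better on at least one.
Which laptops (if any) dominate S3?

S1

S1: battery life 5≥5, RAM 47≥43, weight 1.8≤1.9 — dominates S3.
Others (S2, S4, S5, S6) are each worse than S3 on at least one objective.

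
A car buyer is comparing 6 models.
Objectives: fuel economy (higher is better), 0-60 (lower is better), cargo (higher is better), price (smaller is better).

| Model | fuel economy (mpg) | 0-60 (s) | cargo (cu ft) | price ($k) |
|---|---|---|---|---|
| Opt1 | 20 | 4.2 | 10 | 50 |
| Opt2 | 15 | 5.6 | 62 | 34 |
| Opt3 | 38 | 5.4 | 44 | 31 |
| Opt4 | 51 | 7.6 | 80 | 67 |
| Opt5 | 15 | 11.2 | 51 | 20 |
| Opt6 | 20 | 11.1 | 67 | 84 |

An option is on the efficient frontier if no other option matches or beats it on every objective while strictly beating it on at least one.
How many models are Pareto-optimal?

5

Opt1: not dominated (best 0-60).
Opt2: not dominated.
Opt3: not dominated.
Opt4: not dominated (best fuel economy).
Opt5: not dominated (best price).
Opt6: dominated by Opt4 (fuel economy 51≥20, 0-60 7.6≤11.1, cargo 80≥67, price 67≤84).
Pareto-optimal: Opt1, Opt2, Opt3, Opt4, Opt5 → 5.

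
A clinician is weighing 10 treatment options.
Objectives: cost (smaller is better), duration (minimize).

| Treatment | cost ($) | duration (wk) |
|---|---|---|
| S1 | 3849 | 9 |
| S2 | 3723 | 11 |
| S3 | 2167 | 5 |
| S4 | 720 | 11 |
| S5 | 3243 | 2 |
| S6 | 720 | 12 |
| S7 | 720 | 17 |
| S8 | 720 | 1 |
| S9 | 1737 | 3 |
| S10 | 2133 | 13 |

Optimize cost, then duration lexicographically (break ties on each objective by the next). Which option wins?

S8

First minimize cost: best is 720, kept {S4, S6, S7, S8}.
Then minimize duration: best is 1, kept {S8}.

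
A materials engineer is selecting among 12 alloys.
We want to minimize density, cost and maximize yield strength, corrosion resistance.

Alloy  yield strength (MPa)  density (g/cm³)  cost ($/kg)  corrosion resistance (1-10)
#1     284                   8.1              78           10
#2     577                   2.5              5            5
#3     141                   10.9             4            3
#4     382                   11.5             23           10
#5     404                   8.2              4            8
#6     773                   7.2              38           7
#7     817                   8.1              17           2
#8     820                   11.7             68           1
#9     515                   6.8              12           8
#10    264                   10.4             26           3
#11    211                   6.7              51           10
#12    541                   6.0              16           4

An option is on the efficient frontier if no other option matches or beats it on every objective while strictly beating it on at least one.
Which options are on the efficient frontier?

#1, #2, #4, #5, #6, #7, #8, #9, #11

#1: not dominated.
#2: not dominated (best density).
#3: dominated by #5 (yield strength 404≥141, density 8.2≤10.9, cost 4≤4, corrosion resistance 8≥3).
#4: not dominated.
#5: not dominated.
#6: not dominated.
#7: not dominated.
#8: not dominated (best yield strength).
#9: not dominated.
#10: dominated by #2 (yield strength 577≥264, density 2.5≤10.4, cost 5≤26, corrosion resistance 5≥3).
#11: not dominated.
#12: dominated by #2 (yield strength 577≥541, density 2.5≤6.0, cost 5≤16, corrosion resistance 5≥4).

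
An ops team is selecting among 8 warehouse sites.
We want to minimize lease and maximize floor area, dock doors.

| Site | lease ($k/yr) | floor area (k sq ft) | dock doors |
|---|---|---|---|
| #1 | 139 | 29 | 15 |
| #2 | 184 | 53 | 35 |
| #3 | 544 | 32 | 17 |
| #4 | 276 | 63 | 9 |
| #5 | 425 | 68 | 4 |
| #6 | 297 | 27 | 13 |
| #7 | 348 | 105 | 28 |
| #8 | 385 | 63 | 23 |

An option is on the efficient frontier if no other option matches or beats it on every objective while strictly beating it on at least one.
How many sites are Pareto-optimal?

4

#1: not dominated (best lease).
#2: not dominated (best dock doors).
#3: dominated by #2 (lease 184≤544, floor area 53≥32, dock doors 35≥17).
#4: not dominated.
#5: dominated by #7 (lease 348≤425, floor area 105≥68, dock doors 28≥4).
#6: dominated by #1 (lease 139≤297, floor area 29≥27, dock doors 15≥13).
#7: not dominated (best floor area).
#8: dominated by #7 (lease 348≤385, floor area 105≥63, dock doors 28≥23).
Pareto-optimal: #1, #2, #4, #7 → 4.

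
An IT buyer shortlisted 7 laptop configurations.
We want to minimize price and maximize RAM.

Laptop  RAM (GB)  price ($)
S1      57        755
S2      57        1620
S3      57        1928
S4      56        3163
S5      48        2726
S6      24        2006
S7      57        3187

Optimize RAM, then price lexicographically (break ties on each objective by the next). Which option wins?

S1

First maximize RAM: best is 57, kept {S1, S2, S3, S7}.
Then minimize price: best is 755, kept {S1}.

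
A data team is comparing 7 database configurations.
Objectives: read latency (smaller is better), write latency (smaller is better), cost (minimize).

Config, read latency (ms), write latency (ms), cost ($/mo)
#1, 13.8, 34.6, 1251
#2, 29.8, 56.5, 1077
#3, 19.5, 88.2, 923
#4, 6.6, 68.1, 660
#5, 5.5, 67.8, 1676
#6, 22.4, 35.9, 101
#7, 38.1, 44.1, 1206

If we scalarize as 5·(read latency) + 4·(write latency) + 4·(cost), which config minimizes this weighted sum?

#6

#1: 5·13.8 + 4·34.6 + 4·1251 = 5211.4
#2: 5·29.8 + 4·56.5 + 4·1077 = 4683.0
#3: 5·19.5 + 4·88.2 + 4·923 = 4142.3
#4: 5·6.6 + 4·68.1 + 4·660 = 2945.4
#5: 5·5.5 + 4·67.8 + 4·1676 = 7002.7
#6: 5·22.4 + 4·35.9 + 4·101 = 659.6
#7: 5·38.1 + 4·44.1 + 4·1206 = 5190.9
Lowest: #6 at 659.6.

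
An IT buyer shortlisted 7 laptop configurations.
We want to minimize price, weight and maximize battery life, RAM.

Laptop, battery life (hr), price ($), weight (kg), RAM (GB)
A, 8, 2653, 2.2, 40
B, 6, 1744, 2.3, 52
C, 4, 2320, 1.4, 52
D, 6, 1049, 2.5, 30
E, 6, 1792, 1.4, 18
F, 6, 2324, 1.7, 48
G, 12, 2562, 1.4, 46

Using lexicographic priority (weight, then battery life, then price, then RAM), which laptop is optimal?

First minimize weight: best is 1.4, kept {C, E, G}.
Then maximize battery life: best is 12, kept {G}.

G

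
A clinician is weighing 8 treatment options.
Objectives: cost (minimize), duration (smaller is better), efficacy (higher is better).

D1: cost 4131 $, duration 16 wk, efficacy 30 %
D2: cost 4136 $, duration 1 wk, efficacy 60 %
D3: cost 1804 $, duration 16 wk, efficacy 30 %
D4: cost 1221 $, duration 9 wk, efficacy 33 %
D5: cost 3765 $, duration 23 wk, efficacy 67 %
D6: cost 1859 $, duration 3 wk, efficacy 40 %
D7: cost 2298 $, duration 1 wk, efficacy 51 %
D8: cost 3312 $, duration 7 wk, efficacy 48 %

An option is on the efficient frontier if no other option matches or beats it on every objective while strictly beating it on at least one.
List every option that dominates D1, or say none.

D3, D4, D6, D7, D8

D3: cost 1804≤4131, duration 16≤16, efficacy 30≥30 — dominates D1.
D4: cost 1221≤4131, duration 9≤16, efficacy 33≥30 — dominates D1.
D6: cost 1859≤4131, duration 3≤16, efficacy 40≥30 — dominates D1.
D7: cost 2298≤4131, duration 1≤16, efficacy 51≥30 — dominates D1.
D8: cost 3312≤4131, duration 7≤16, efficacy 48≥30 — dominates D1.
Others (D2, D5) are each worse than D1 on at least one objective.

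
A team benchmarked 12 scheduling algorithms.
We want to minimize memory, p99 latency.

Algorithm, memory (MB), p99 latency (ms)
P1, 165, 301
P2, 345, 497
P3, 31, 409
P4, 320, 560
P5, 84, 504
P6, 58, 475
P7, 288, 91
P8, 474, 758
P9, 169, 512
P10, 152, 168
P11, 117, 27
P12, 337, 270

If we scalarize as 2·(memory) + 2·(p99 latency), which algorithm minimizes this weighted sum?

P1: 2·165 + 2·301 = 932
P2: 2·345 + 2·497 = 1684
P3: 2·31 + 2·409 = 880
P4: 2·320 + 2·560 = 1760
P5: 2·84 + 2·504 = 1176
P6: 2·58 + 2·475 = 1066
P7: 2·288 + 2·91 = 758
P8: 2·474 + 2·758 = 2464
P9: 2·169 + 2·512 = 1362
P10: 2·152 + 2·168 = 640
P11: 2·117 + 2·27 = 288
P12: 2·337 + 2·270 = 1214
Lowest: P11 at 288.

P11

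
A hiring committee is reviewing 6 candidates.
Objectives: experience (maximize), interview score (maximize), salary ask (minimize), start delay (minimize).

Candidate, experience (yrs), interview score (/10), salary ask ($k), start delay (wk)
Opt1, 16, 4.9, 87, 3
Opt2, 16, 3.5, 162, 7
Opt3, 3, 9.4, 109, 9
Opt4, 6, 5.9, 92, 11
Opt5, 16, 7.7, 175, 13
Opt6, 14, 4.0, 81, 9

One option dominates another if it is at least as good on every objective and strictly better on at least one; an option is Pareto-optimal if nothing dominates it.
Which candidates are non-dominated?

Opt1, Opt3, Opt4, Opt5, Opt6

Opt1: not dominated (best start delay).
Opt2: dominated by Opt1 (experience 16≥16, interview score 4.9≥3.5, salary ask 87≤162, start delay 3≤7).
Opt3: not dominated (best interview score).
Opt4: not dominated.
Opt5: not dominated.
Opt6: not dominated (best salary ask).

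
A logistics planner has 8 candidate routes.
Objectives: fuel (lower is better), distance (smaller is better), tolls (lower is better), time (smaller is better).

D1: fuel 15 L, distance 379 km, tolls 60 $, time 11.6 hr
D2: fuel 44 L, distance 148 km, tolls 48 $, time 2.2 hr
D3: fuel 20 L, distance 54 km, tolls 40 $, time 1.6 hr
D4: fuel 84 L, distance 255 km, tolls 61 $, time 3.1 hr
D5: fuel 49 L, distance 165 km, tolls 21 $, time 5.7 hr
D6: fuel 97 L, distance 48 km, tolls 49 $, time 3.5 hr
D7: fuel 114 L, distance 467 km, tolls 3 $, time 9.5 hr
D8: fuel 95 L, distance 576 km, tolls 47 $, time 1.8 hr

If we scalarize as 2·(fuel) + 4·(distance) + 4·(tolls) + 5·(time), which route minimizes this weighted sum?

D3

D1: 2·15 + 4·379 + 4·60 + 5·11.6 = 1844.0
D2: 2·44 + 4·148 + 4·48 + 5·2.2 = 883.0
D3: 2·20 + 4·54 + 4·40 + 5·1.6 = 424.0
D4: 2·84 + 4·255 + 4·61 + 5·3.1 = 1447.5
D5: 2·49 + 4·165 + 4·21 + 5·5.7 = 870.5
D6: 2·97 + 4·48 + 4·49 + 5·3.5 = 599.5
D7: 2·114 + 4·467 + 4·3 + 5·9.5 = 2155.5
D8: 2·95 + 4·576 + 4·47 + 5·1.8 = 2691.0
Lowest: D3 at 424.0.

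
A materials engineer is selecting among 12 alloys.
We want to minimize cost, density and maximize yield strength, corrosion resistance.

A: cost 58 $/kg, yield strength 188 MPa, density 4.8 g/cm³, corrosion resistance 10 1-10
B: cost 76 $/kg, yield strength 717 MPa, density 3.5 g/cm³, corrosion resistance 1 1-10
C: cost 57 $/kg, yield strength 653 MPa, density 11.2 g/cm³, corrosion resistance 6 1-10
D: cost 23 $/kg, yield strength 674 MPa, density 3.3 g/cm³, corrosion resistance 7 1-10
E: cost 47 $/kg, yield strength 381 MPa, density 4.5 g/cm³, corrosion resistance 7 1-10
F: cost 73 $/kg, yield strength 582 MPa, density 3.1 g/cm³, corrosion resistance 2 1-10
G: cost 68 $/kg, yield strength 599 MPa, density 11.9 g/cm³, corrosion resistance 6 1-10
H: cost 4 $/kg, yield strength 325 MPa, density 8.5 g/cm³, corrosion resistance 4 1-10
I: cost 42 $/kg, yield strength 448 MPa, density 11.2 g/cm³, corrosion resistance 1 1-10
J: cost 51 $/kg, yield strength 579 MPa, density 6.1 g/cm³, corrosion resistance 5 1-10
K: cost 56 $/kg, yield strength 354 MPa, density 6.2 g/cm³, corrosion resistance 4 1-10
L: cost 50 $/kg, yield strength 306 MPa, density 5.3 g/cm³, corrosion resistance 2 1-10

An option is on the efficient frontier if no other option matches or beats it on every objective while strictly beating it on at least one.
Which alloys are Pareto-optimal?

A, B, D, F, H

A: not dominated (best corrosion resistance).
B: not dominated (best yield strength).
C: dominated by D (cost 23≤57, yield strength 674≥653, density 3.3≤11.2, corrosion resistance 7≥6).
D: not dominated.
E: dominated by D (cost 23≤47, yield strength 674≥381, density 3.3≤4.5, corrosion resistance 7≥7).
F: not dominated (best density).
G: dominated by C (cost 57≤68, yield strength 653≥599, density 11.2≤11.9, corrosion resistance 6≥6).
H: not dominated (best cost).
I: dominated by D (cost 23≤42, yield strength 674≥448, density 3.3≤11.2, corrosion resistance 7≥1).
J: dominated by D (cost 23≤51, yield strength 674≥579, density 3.3≤6.1, corrosion resistance 7≥5).
K: dominated by D (cost 23≤56, yield strength 674≥354, density 3.3≤6.2, corrosion resistance 7≥4).
L: dominated by D (cost 23≤50, yield strength 674≥306, density 3.3≤5.3, corrosion resistance 7≥2).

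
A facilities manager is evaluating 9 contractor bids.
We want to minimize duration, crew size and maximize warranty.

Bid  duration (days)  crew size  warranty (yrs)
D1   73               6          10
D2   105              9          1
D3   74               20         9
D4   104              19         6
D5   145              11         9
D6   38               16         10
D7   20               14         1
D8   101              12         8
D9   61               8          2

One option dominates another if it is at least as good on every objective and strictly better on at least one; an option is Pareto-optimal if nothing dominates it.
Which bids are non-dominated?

D1: not dominated (best crew size).
D2: dominated by D1 (duration 73≤105, crew size 6≤9, warranty 10≥1).
D3: dominated by D1 (duration 73≤74, crew size 6≤20, warranty 10≥9).
D4: dominated by D1 (duration 73≤104, crew size 6≤19, warranty 10≥6).
D5: dominated by D1 (duration 73≤145, crew size 6≤11, warranty 10≥9).
D6: not dominated.
D7: not dominated (best duration).
D8: dominated by D1 (duration 73≤101, crew size 6≤12, warranty 10≥8).
D9: not dominated.

D1, D6, D7, D9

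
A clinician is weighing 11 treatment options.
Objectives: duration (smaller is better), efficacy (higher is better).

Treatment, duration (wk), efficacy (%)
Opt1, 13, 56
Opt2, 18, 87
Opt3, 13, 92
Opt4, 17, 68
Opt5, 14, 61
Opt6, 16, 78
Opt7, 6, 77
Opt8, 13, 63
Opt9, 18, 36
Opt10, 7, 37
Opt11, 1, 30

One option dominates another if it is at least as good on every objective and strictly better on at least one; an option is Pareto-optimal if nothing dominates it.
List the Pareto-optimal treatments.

Opt3, Opt7, Opt11

Opt1: dominated by Opt3 (duration 13≤13, efficacy 92≥56).
Opt2: dominated by Opt3 (duration 13≤18, efficacy 92≥87).
Opt3: not dominated (best efficacy).
Opt4: dominated by Opt3 (duration 13≤17, efficacy 92≥68).
Opt5: dominated by Opt3 (duration 13≤14, efficacy 92≥61).
Opt6: dominated by Opt3 (duration 13≤16, efficacy 92≥78).
Opt7: not dominated.
Opt8: dominated by Opt3 (duration 13≤13, efficacy 92≥63).
Opt9: dominated by Opt1 (duration 13≤18, efficacy 56≥36).
Opt10: dominated by Opt7 (duration 6≤7, efficacy 77≥37).
Opt11: not dominated (best duration).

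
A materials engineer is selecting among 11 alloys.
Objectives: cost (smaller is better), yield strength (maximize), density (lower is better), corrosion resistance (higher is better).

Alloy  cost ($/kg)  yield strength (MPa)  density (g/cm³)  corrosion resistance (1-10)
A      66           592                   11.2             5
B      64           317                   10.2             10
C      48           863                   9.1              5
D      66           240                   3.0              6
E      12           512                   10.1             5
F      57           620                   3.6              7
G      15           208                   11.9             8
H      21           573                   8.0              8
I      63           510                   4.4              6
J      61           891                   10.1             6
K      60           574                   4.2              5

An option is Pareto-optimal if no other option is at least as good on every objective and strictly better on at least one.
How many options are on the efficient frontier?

8

A: dominated by C (cost 48≤66, yield strength 863≥592, density 9.1≤11.2, corrosion resistance 5≥5).
B: not dominated (best corrosion resistance).
C: not dominated.
D: not dominated (best density).
E: not dominated (best cost).
F: not dominated.
G: not dominated.
H: not dominated.
I: dominated by F (cost 57≤63, yield strength 620≥510, density 3.6≤4.4, corrosion resistance 7≥6).
J: not dominated (best yield strength).
K: dominated by F (cost 57≤60, yield strength 620≥574, density 3.6≤4.2, corrosion resistance 7≥5).
Pareto-optimal: B, C, D, E, F, G, H, J → 8.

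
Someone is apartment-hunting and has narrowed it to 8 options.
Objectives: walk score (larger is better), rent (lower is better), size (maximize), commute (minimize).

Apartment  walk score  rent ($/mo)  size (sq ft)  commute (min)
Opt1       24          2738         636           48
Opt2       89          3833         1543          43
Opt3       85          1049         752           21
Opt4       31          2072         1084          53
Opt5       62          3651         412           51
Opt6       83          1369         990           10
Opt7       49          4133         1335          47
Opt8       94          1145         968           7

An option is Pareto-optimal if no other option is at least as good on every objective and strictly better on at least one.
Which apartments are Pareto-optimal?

Opt1: dominated by Opt3 (walk score 85≥24, rent 1049≤2738, size 752≥636, commute 21≤48).
Opt2: not dominated (best size).
Opt3: not dominated (best rent).
Opt4: not dominated.
Opt5: dominated by Opt3 (walk score 85≥62, rent 1049≤3651, size 752≥412, commute 21≤51).
Opt6: not dominated.
Opt7: dominated by Opt2 (walk score 89≥49, rent 3833≤4133, size 1543≥1335, commute 43≤47).
Opt8: not dominated (best walk score).

Opt2, Opt3, Opt4, Opt6, Opt8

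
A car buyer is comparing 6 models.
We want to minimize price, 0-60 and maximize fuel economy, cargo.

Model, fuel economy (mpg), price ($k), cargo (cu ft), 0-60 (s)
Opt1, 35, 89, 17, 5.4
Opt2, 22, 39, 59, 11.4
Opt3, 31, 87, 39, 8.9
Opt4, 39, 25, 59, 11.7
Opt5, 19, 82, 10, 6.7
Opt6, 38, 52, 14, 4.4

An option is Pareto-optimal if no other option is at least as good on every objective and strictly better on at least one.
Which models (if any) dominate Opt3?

Opt1: worse on price (89 vs 87).
Opt2: worse on fuel economy (22 vs 31).
Opt4: worse on 0-60 (11.7 vs 8.9).
Opt5: worse on fuel economy (19 vs 31).
Opt6: worse on cargo (14 vs 39).
No option dominates Opt3.

none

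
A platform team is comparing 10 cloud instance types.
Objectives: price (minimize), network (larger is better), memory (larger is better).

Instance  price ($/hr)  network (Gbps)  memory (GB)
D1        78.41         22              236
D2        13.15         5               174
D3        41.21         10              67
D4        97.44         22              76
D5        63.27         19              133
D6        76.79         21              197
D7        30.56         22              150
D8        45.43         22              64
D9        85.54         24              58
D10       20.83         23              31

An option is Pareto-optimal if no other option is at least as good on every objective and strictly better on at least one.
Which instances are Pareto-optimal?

D1: not dominated (best memory).
D2: not dominated (best price).
D3: dominated by D7 (price 30.56≤41.21, network 22≥10, memory 150≥67).
D4: dominated by D1 (price 78.41≤97.44, network 22≥22, memory 236≥76).
D5: dominated by D7 (price 30.56≤63.27, network 22≥19, memory 150≥133).
D6: not dominated.
D7: not dominated.
D8: dominated by D7 (price 30.56≤45.43, network 22≥22, memory 150≥64).
D9: not dominated (best network).
D10: not dominated.

D1, D2, D6, D7, D9, D10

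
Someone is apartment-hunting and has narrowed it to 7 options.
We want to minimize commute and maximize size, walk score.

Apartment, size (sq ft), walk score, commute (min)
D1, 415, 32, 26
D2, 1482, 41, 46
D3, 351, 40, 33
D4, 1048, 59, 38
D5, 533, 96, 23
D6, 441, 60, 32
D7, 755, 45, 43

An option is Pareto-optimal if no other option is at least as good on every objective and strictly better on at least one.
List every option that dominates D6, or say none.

D5

D5: size 533≥441, walk score 96≥60, commute 23≤32 — dominates D6.
Others (D1, D2, D3, D4, D7) are each worse than D6 on at least one objective.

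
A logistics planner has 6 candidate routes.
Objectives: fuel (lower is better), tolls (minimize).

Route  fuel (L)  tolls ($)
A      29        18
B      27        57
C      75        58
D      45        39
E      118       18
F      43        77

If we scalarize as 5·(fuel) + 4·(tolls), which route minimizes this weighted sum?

A

A: 5·29 + 4·18 = 217
B: 5·27 + 4·57 = 363
C: 5·75 + 4·58 = 607
D: 5·45 + 4·39 = 381
E: 5·118 + 4·18 = 662
F: 5·43 + 4·77 = 523
Lowest: A at 217.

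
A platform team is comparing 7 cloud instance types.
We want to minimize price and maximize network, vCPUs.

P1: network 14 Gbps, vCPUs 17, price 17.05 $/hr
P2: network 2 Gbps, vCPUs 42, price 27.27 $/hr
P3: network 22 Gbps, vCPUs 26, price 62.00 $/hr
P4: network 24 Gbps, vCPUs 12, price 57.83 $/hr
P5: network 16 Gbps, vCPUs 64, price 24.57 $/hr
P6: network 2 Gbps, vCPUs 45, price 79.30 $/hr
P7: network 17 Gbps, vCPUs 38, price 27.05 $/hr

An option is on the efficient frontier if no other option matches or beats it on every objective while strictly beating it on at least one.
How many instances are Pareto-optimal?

5

P1: not dominated (best price).
P2: dominated by P5 (network 16≥2, vCPUs 64≥42, price 24.57≤27.27).
P3: not dominated.
P4: not dominated (best network).
P5: not dominated (best vCPUs).
P6: dominated by P5 (network 16≥2, vCPUs 64≥45, price 24.57≤79.30).
P7: not dominated.
Pareto-optimal: P1, P3, P4, P5, P7 → 5.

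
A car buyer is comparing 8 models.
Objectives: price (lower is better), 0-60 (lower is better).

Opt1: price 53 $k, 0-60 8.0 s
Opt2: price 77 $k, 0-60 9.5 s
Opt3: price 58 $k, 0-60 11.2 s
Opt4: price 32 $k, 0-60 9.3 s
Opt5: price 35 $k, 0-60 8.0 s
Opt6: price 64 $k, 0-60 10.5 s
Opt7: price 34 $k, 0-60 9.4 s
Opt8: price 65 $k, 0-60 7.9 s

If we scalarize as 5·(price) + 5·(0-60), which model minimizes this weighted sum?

Opt4

Opt1: 5·53 + 5·8.0 = 305.0
Opt2: 5·77 + 5·9.5 = 432.5
Opt3: 5·58 + 5·11.2 = 346.0
Opt4: 5·32 + 5·9.3 = 206.5
Opt5: 5·35 + 5·8.0 = 215.0
Opt6: 5·64 + 5·10.5 = 372.5
Opt7: 5·34 + 5·9.4 = 217.0
Opt8: 5·65 + 5·7.9 = 364.5
Lowest: Opt4 at 206.5.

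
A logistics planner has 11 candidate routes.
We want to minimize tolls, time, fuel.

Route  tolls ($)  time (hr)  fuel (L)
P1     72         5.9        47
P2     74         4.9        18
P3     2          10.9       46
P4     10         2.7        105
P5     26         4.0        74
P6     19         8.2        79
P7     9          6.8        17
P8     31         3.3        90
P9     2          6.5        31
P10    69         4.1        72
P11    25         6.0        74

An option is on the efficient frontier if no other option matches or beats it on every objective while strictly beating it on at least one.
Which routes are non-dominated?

P1, P2, P4, P5, P7, P8, P9, P10, P11

P1: not dominated.
P2: not dominated.
P3: dominated by P9 (tolls 2≤2, time 6.5≤10.9, fuel 31≤46).
P4: not dominated (best time).
P5: not dominated.
P6: dominated by P7 (tolls 9≤19, time 6.8≤8.2, fuel 17≤79).
P7: not dominated (best fuel).
P8: not dominated.
P9: not dominated.
P10: not dominated.
P11: not dominated.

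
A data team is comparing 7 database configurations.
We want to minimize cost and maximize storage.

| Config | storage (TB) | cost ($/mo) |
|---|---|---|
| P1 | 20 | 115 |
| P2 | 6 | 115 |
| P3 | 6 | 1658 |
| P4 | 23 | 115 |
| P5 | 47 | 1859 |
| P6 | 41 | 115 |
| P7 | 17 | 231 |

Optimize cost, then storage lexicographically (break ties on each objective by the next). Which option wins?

First minimize cost: best is 115, kept {P1, P2, P4, P6}.
Then maximize storage: best is 41, kept {P6}.

P6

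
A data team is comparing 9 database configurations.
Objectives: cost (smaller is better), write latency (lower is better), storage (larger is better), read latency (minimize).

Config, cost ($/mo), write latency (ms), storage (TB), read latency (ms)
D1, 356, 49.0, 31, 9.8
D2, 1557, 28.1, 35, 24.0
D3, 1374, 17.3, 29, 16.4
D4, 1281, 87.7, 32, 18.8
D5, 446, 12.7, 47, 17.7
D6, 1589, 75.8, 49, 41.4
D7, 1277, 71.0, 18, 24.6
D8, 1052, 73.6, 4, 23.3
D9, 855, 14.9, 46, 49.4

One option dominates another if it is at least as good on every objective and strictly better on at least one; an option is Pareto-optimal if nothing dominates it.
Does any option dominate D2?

Yes

D5 vs D2: cost 446≤1557, write latency 12.7≤28.1, storage 47≥35, read latency 17.7≤24.0 — D5 is at least as good on every objective and strictly better on at least one, so D5 dominates D2.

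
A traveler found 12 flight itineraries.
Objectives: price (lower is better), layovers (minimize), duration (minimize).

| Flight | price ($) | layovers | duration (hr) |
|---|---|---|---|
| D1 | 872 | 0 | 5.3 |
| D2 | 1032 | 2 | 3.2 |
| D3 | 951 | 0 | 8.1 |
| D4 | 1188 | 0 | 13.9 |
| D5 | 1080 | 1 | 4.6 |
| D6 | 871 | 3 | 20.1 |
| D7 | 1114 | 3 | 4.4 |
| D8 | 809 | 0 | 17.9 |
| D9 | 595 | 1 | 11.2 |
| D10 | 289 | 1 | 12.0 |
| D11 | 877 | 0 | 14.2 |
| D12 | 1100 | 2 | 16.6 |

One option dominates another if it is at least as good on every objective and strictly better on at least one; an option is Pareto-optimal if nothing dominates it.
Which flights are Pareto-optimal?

D1, D2, D5, D8, D9, D10

D1: not dominated.
D2: not dominated (best duration).
D3: dominated by D1 (price 872≤951, layovers 0≤0, duration 5.3≤8.1).
D4: dominated by D1 (price 872≤1188, layovers 0≤0, duration 5.3≤13.9).
D5: not dominated.
D6: dominated by D8 (price 809≤871, layovers 0≤3, duration 17.9≤20.1).
D7: dominated by D2 (price 1032≤1114, layovers 2≤3, duration 3.2≤4.4).
D8: not dominated.
D9: not dominated.
D10: not dominated (best price).
D11: dominated by D1 (price 872≤877, layovers 0≤0, duration 5.3≤14.2).
D12: dominated by D1 (price 872≤1100, layovers 0≤2, duration 5.3≤16.6).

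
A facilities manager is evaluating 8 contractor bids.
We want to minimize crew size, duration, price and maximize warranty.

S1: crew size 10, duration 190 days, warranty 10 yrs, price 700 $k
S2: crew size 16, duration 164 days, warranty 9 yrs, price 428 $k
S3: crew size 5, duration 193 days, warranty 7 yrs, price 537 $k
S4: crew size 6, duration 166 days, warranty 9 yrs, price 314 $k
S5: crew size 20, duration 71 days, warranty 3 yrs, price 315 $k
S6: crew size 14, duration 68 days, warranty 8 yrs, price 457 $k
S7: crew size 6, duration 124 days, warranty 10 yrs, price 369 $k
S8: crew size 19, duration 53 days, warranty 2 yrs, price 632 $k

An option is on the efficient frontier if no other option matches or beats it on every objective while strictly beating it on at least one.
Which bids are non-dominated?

S3, S4, S5, S6, S7, S8

S1: dominated by S7 (crew size 6≤10, duration 124≤190, warranty 10≥10, price 369≤700).
S2: dominated by S7 (crew size 6≤16, duration 124≤164, warranty 10≥9, price 369≤428).
S3: not dominated (best crew size).
S4: not dominated (best price).
S5: not dominated.
S6: not dominated.
S7: not dominated.
S8: not dominated (best duration).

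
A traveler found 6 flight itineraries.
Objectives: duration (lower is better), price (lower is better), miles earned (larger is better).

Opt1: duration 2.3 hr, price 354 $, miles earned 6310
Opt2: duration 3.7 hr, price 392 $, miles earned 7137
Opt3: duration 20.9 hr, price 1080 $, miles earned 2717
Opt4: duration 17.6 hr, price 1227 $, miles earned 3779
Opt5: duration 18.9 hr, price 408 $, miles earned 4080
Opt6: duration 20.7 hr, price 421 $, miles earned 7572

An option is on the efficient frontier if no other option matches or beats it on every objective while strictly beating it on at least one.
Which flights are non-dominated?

Opt1, Opt2, Opt6

Opt1: not dominated (best duration).
Opt2: not dominated.
Opt3: dominated by Opt1 (duration 2.3≤20.9, price 354≤1080, miles earned 6310≥2717).
Opt4: dominated by Opt1 (duration 2.3≤17.6, price 354≤1227, miles earned 6310≥3779).
Opt5: dominated by Opt1 (duration 2.3≤18.9, price 354≤408, miles earned 6310≥4080).
Opt6: not dominated (best miles earned).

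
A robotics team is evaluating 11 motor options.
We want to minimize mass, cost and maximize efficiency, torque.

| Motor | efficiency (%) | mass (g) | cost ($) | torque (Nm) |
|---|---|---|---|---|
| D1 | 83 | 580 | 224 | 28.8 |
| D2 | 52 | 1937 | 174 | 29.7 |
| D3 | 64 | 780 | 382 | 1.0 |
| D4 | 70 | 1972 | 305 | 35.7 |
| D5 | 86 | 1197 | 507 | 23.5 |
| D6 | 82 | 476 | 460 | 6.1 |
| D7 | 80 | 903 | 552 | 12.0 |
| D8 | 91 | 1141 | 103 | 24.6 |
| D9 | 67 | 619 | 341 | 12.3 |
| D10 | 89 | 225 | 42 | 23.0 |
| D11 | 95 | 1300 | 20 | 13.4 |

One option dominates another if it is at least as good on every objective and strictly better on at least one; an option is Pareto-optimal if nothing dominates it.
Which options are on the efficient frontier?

D1: not dominated.
D2: not dominated.
D3: dominated by D1 (efficiency 83≥64, mass 580≤780, cost 224≤382, torque 28.8≥1.0).
D4: not dominated (best torque).
D5: dominated by D8 (efficiency 91≥86, mass 1141≤1197, cost 103≤507, torque 24.6≥23.5).
D6: dominated by D10 (efficiency 89≥82, mass 225≤476, cost 42≤460, torque 23.0≥6.1).
D7: dominated by D1 (efficiency 83≥80, mass 580≤903, cost 224≤552, torque 28.8≥12.0).
D8: not dominated.
D9: dominated by D1 (efficiency 83≥67, mass 580≤619, cost 224≤341, torque 28.8≥12.3).
D10: not dominated (best mass).
D11: not dominated (best efficiency).

D1, D2, D4, D8, D10, D11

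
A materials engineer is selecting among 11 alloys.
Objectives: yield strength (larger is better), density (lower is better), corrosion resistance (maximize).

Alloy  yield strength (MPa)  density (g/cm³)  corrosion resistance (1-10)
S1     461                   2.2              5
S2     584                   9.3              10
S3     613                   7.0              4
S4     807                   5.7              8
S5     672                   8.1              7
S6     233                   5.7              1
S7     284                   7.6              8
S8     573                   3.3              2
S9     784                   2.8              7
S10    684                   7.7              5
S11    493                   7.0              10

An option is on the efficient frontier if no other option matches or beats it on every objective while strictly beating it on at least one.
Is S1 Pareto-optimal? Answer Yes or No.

Yes

S2: worse on density (9.3 vs 2.2).
S3: worse on density (7.0 vs 2.2).
S4: worse on density (5.7 vs 2.2).
S5: worse on density (8.1 vs 2.2).
S6: worse on yield strength (233 vs 461).
S7: worse on yield strength (284 vs 461).
S8: worse on density (3.3 vs 2.2).
S9: worse on density (2.8 vs 2.2).
S10: worse on density (7.7 vs 2.2).
S11: worse on density (7.0 vs 2.2).
No option is at least as good as S1 on every objective and strictly better on one.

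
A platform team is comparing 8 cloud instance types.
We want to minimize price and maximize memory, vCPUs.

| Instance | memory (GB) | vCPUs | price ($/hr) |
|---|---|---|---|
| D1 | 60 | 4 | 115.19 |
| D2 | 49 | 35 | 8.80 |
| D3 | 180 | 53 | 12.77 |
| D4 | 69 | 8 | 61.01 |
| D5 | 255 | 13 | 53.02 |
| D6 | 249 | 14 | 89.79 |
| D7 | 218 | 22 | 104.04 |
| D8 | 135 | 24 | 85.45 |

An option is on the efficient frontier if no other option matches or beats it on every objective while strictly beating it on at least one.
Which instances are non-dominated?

D1: dominated by D3 (memory 180≥60, vCPUs 53≥4, price 12.77≤115.19).
D2: not dominated (best price).
D3: not dominated (best vCPUs).
D4: dominated by D3 (memory 180≥69, vCPUs 53≥8, price 12.77≤61.01).
D5: not dominated (best memory).
D6: not dominated.
D7: not dominated.
D8: dominated by D3 (memory 180≥135, vCPUs 53≥24, price 12.77≤85.45).

D2, D3, D5, D6, D7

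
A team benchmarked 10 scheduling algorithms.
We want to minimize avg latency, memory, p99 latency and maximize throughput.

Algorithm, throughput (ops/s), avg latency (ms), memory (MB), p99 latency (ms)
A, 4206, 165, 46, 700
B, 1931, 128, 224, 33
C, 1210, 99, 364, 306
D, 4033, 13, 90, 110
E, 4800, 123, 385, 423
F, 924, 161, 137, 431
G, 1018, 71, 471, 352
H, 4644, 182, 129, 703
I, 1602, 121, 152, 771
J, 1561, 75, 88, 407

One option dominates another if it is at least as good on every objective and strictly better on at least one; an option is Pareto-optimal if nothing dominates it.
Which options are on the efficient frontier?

A, B, D, E, H, J

A: not dominated (best memory).
B: not dominated (best p99 latency).
C: dominated by D (throughput 4033≥1210, avg latency 13≤99, memory 90≤364, p99 latency 110≤306).
D: not dominated (best avg latency).
E: not dominated (best throughput).
F: dominated by D (throughput 4033≥924, avg latency 13≤161, memory 90≤137, p99 latency 110≤431).
G: dominated by D (throughput 4033≥1018, avg latency 13≤71, memory 90≤471, p99 latency 110≤352).
H: not dominated.
I: dominated by D (throughput 4033≥1602, avg latency 13≤121, memory 90≤152, p99 latency 110≤771).
J: not dominated.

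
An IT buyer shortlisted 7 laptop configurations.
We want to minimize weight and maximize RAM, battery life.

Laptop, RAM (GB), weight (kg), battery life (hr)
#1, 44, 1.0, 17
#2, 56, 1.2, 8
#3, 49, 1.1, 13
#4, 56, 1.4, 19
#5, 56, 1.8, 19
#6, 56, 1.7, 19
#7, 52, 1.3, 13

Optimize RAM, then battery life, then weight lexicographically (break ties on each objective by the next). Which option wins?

First maximize RAM: best is 56, kept {#2, #4, #5, #6}.
Then maximize battery life: best is 19, kept {#4, #5, #6}.
Then minimize weight: best is 1.4, kept {#4}.

#4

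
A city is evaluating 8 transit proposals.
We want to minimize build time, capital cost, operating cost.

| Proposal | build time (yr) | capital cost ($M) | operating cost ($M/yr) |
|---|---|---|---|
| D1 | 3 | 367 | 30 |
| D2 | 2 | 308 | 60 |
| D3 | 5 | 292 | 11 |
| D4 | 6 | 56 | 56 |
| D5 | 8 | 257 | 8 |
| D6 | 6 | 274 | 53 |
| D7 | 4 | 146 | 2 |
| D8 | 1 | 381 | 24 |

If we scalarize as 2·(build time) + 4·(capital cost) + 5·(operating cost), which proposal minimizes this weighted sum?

D4

D1: 2·3 + 4·367 + 5·30 = 1624
D2: 2·2 + 4·308 + 5·60 = 1536
D3: 2·5 + 4·292 + 5·11 = 1233
D4: 2·6 + 4·56 + 5·56 = 516
D5: 2·8 + 4·257 + 5·8 = 1084
D6: 2·6 + 4·274 + 5·53 = 1373
D7: 2·4 + 4·146 + 5·2 = 602
D8: 2·1 + 4·381 + 5·24 = 1646
Lowest: D4 at 516.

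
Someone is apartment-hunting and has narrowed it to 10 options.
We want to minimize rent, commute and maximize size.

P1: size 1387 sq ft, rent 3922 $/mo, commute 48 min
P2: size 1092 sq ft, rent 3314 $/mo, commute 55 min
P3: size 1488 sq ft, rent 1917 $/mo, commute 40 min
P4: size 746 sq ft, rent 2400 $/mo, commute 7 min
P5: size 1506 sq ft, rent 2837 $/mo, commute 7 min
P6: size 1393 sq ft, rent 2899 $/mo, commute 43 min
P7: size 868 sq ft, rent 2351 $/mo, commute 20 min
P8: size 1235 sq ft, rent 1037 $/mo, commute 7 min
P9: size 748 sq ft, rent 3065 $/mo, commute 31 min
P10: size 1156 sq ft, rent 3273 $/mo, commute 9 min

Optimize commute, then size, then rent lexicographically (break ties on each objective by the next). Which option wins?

P5

First minimize commute: best is 7, kept {P4, P5, P8}.
Then maximize size: best is 1506, kept {P5}.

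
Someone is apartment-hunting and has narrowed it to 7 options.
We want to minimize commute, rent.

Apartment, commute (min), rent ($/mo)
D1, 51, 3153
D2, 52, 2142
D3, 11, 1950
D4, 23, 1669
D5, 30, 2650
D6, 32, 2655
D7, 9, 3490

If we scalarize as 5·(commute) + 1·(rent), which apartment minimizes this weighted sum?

D4

D1: 5·51 + 1·3153 = 3408
D2: 5·52 + 1·2142 = 2402
D3: 5·11 + 1·1950 = 2005
D4: 5·23 + 1·1669 = 1784
D5: 5·30 + 1·2650 = 2800
D6: 5·32 + 1·2655 = 2815
D7: 5·9 + 1·3490 = 3535
Lowest: D4 at 1784.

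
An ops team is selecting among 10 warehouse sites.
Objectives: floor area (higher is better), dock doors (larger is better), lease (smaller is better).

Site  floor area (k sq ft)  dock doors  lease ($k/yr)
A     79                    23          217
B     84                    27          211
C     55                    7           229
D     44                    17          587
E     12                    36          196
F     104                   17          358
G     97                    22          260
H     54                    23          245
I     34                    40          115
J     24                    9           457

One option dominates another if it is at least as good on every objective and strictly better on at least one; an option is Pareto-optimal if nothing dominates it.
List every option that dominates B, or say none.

A: worse on floor area (79 vs 84).
C: worse on floor area (55 vs 84).
D: worse on floor area (44 vs 84).
E: worse on floor area (12 vs 84).
F: worse on dock doors (17 vs 27).
G: worse on dock doors (22 vs 27).
H: worse on floor area (54 vs 84).
I: worse on floor area (34 vs 84).
J: worse on floor area (24 vs 84).
No option dominates B.

none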